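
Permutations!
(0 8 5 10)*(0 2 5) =(0 8)(2 5 10) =[8, 1, 5, 3, 4, 10, 6, 7, 0, 9, 2]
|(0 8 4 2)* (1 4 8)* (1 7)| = 5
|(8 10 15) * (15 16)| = |(8 10 16 15)| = 4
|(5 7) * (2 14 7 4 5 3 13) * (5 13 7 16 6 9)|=|(2 14 16 6 9 5 4 13)(3 7)|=8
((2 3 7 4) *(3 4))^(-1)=(2 4)(3 7)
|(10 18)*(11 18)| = 3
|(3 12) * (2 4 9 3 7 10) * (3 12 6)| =|(2 4 9 12 7 10)(3 6)| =6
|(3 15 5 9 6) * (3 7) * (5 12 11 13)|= 9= |(3 15 12 11 13 5 9 6 7)|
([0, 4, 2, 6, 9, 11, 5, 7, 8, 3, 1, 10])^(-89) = [0, 10, 2, 9, 1, 6, 3, 7, 8, 4, 11, 5]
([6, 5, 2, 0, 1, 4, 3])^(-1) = (0 3 6)(1 4 5)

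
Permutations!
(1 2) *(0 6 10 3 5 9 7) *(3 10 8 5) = (10)(0 6 8 5 9 7)(1 2) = [6, 2, 1, 3, 4, 9, 8, 0, 5, 7, 10]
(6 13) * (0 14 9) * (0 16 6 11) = (0 14 9 16 6 13 11) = [14, 1, 2, 3, 4, 5, 13, 7, 8, 16, 10, 0, 12, 11, 9, 15, 6]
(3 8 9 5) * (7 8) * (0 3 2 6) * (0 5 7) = (0 3)(2 6 5)(7 8 9) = [3, 1, 6, 0, 4, 2, 5, 8, 9, 7]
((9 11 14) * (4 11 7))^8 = ((4 11 14 9 7))^8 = (4 9 11 7 14)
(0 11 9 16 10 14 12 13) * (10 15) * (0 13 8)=(0 11 9 16 15 10 14 12 8)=[11, 1, 2, 3, 4, 5, 6, 7, 0, 16, 14, 9, 8, 13, 12, 10, 15]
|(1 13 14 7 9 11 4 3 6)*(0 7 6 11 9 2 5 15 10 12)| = 84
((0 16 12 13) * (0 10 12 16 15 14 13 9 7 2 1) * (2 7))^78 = (16)(0 9 13)(1 12 14)(2 10 15)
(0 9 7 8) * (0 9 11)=(0 11)(7 8 9)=[11, 1, 2, 3, 4, 5, 6, 8, 9, 7, 10, 0]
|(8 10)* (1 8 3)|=4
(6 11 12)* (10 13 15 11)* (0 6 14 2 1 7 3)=(0 6 10 13 15 11 12 14 2 1 7 3)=[6, 7, 1, 0, 4, 5, 10, 3, 8, 9, 13, 12, 14, 15, 2, 11]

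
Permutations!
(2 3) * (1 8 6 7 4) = (1 8 6 7 4)(2 3) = [0, 8, 3, 2, 1, 5, 7, 4, 6]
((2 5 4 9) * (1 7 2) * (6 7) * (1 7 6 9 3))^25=(1 5 9 4 7 3 2)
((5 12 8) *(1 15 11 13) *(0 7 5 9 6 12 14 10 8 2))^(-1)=(0 2 12 6 9 8 10 14 5 7)(1 13 11 15)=((0 7 5 14 10 8 9 6 12 2)(1 15 11 13))^(-1)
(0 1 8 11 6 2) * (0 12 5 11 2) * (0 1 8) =(0 8 2 12 5 11 6 1) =[8, 0, 12, 3, 4, 11, 1, 7, 2, 9, 10, 6, 5]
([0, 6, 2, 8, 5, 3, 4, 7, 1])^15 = [0, 5, 2, 6, 8, 1, 3, 7, 4]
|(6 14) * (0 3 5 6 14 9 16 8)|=|(0 3 5 6 9 16 8)|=7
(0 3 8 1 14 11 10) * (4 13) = (0 3 8 1 14 11 10)(4 13) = [3, 14, 2, 8, 13, 5, 6, 7, 1, 9, 0, 10, 12, 4, 11]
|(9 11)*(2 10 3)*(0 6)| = 6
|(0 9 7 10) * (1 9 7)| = |(0 7 10)(1 9)| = 6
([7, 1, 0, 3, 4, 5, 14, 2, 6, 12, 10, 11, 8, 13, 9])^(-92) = [7, 1, 0, 3, 4, 5, 12, 2, 9, 6, 10, 11, 14, 13, 8]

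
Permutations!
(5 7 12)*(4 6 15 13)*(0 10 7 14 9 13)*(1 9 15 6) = (0 10 7 12 5 14 15)(1 9 13 4) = [10, 9, 2, 3, 1, 14, 6, 12, 8, 13, 7, 11, 5, 4, 15, 0]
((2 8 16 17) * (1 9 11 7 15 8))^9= ((1 9 11 7 15 8 16 17 2))^9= (17)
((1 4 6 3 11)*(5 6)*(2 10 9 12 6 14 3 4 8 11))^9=(14)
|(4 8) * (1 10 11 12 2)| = 10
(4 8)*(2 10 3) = [0, 1, 10, 2, 8, 5, 6, 7, 4, 9, 3] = (2 10 3)(4 8)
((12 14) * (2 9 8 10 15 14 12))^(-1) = (2 14 15 10 8 9)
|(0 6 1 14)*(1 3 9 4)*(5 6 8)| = 9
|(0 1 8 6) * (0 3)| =|(0 1 8 6 3)| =5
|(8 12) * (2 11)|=2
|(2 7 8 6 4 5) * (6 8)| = 5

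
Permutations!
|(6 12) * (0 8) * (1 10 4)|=6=|(0 8)(1 10 4)(6 12)|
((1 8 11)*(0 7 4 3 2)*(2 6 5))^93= ((0 7 4 3 6 5 2)(1 8 11))^93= (11)(0 4 6 2 7 3 5)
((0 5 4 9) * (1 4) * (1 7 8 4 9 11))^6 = (0 1 4 7)(5 9 11 8)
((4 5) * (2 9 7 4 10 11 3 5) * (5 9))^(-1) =(2 4 7 9 3 11 10 5)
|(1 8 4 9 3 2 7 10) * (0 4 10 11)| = 21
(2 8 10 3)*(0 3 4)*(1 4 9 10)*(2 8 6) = (0 3 8 1 4)(2 6)(9 10) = [3, 4, 6, 8, 0, 5, 2, 7, 1, 10, 9]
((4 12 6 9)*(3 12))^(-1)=((3 12 6 9 4))^(-1)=(3 4 9 6 12)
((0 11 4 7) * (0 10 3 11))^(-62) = ((3 11 4 7 10))^(-62) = (3 7 11 10 4)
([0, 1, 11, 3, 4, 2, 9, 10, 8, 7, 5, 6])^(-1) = [0, 1, 5, 3, 4, 10, 11, 9, 8, 6, 7, 2]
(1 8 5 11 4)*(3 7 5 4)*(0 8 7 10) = (0 8 4 1 7 5 11 3 10) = [8, 7, 2, 10, 1, 11, 6, 5, 4, 9, 0, 3]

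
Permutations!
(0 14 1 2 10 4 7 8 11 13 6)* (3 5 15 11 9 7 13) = (0 14 1 2 10 4 13 6)(3 5 15 11)(7 8 9) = [14, 2, 10, 5, 13, 15, 0, 8, 9, 7, 4, 3, 12, 6, 1, 11]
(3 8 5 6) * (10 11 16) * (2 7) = (2 7)(3 8 5 6)(10 11 16) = [0, 1, 7, 8, 4, 6, 3, 2, 5, 9, 11, 16, 12, 13, 14, 15, 10]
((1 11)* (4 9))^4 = (11)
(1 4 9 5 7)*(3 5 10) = [0, 4, 2, 5, 9, 7, 6, 1, 8, 10, 3] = (1 4 9 10 3 5 7)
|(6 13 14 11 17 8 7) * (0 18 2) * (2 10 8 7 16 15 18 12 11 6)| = |(0 12 11 17 7 2)(6 13 14)(8 16 15 18 10)| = 30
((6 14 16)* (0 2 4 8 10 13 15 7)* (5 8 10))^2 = (0 4 13 7 2 10 15)(6 16 14)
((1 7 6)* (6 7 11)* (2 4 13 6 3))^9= (1 3 4 6 11 2 13)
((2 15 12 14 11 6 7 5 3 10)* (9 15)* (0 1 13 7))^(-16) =(0 11 12 9 10 5 13)(1 6 14 15 2 3 7)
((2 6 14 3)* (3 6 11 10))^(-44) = (14)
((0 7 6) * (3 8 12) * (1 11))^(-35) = ((0 7 6)(1 11)(3 8 12))^(-35) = (0 7 6)(1 11)(3 8 12)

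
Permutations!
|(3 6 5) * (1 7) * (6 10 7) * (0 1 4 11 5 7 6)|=|(0 1)(3 10 6 7 4 11 5)|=14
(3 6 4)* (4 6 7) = (3 7 4) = [0, 1, 2, 7, 3, 5, 6, 4]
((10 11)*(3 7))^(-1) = (3 7)(10 11)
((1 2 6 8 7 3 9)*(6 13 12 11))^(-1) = (1 9 3 7 8 6 11 12 13 2)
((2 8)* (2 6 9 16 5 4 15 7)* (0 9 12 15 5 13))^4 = (16)(2 15 6)(7 12 8)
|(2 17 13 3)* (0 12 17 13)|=|(0 12 17)(2 13 3)|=3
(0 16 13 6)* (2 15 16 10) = [10, 1, 15, 3, 4, 5, 0, 7, 8, 9, 2, 11, 12, 6, 14, 16, 13] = (0 10 2 15 16 13 6)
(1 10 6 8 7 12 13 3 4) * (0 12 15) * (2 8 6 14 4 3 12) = (0 2 8 7 15)(1 10 14 4)(12 13) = [2, 10, 8, 3, 1, 5, 6, 15, 7, 9, 14, 11, 13, 12, 4, 0]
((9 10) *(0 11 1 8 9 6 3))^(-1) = (0 3 6 10 9 8 1 11)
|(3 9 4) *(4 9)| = |(9)(3 4)| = 2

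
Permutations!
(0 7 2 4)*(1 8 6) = [7, 8, 4, 3, 0, 5, 1, 2, 6] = (0 7 2 4)(1 8 6)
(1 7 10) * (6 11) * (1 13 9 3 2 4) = (1 7 10 13 9 3 2 4)(6 11) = [0, 7, 4, 2, 1, 5, 11, 10, 8, 3, 13, 6, 12, 9]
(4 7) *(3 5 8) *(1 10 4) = (1 10 4 7)(3 5 8) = [0, 10, 2, 5, 7, 8, 6, 1, 3, 9, 4]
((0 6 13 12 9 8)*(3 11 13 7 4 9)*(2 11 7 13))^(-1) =(0 8 9 4 7 3 12 13 6)(2 11)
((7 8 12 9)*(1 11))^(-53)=((1 11)(7 8 12 9))^(-53)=(1 11)(7 9 12 8)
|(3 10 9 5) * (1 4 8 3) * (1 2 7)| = 9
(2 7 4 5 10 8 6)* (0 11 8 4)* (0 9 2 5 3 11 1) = (0 1)(2 7 9)(3 11 8 6 5 10 4) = [1, 0, 7, 11, 3, 10, 5, 9, 6, 2, 4, 8]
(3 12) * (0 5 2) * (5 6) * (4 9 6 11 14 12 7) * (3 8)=[11, 1, 0, 7, 9, 2, 5, 4, 3, 6, 10, 14, 8, 13, 12]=(0 11 14 12 8 3 7 4 9 6 5 2)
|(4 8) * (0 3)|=2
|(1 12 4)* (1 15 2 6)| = 6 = |(1 12 4 15 2 6)|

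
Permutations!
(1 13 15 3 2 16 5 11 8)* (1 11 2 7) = (1 13 15 3 7)(2 16 5)(8 11) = [0, 13, 16, 7, 4, 2, 6, 1, 11, 9, 10, 8, 12, 15, 14, 3, 5]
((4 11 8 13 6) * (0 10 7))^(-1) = (0 7 10)(4 6 13 8 11)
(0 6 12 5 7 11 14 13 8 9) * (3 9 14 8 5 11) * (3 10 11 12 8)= [6, 1, 2, 9, 4, 7, 8, 10, 14, 0, 11, 3, 12, 5, 13]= (0 6 8 14 13 5 7 10 11 3 9)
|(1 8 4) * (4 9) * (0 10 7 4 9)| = 6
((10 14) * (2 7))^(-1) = ((2 7)(10 14))^(-1) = (2 7)(10 14)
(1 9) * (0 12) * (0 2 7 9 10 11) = (0 12 2 7 9 1 10 11) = [12, 10, 7, 3, 4, 5, 6, 9, 8, 1, 11, 0, 2]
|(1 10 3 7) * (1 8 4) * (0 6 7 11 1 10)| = |(0 6 7 8 4 10 3 11 1)| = 9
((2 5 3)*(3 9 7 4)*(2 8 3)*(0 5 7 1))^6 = ((0 5 9 1)(2 7 4)(3 8))^6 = (0 9)(1 5)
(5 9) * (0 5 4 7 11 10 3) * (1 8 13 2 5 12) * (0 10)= (0 12 1 8 13 2 5 9 4 7 11)(3 10)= [12, 8, 5, 10, 7, 9, 6, 11, 13, 4, 3, 0, 1, 2]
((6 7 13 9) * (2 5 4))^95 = (2 4 5)(6 9 13 7)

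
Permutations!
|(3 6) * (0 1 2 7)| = 4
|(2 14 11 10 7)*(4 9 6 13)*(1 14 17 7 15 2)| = |(1 14 11 10 15 2 17 7)(4 9 6 13)| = 8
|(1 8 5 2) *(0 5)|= 5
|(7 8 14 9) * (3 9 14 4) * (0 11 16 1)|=|(0 11 16 1)(3 9 7 8 4)|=20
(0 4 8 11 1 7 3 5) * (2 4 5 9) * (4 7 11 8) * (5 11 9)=(0 11 1 9 2 7 3 5)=[11, 9, 7, 5, 4, 0, 6, 3, 8, 2, 10, 1]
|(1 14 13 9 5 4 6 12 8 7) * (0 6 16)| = |(0 6 12 8 7 1 14 13 9 5 4 16)| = 12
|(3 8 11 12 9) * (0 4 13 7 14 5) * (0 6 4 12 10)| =|(0 12 9 3 8 11 10)(4 13 7 14 5 6)| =42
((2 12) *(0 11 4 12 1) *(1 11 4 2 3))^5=(12)(2 11)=((0 4 12 3 1)(2 11))^5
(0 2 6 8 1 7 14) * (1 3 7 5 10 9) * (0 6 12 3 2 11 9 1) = (0 11 9)(1 5 10)(2 12 3 7 14 6 8) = [11, 5, 12, 7, 4, 10, 8, 14, 2, 0, 1, 9, 3, 13, 6]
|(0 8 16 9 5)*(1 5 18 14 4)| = 9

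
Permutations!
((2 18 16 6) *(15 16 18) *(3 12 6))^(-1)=(18)(2 6 12 3 16 15)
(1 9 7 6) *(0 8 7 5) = (0 8 7 6 1 9 5) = [8, 9, 2, 3, 4, 0, 1, 6, 7, 5]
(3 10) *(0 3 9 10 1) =[3, 0, 2, 1, 4, 5, 6, 7, 8, 10, 9] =(0 3 1)(9 10)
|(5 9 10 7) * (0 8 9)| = 6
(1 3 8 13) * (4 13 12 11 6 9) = (1 3 8 12 11 6 9 4 13) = [0, 3, 2, 8, 13, 5, 9, 7, 12, 4, 10, 6, 11, 1]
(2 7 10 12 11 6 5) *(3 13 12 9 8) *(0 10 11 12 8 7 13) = (0 10 9 7 11 6 5 2 13 8 3) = [10, 1, 13, 0, 4, 2, 5, 11, 3, 7, 9, 6, 12, 8]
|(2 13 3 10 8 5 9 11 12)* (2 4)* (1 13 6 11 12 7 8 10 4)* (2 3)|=|(1 13 2 6 11 7 8 5 9 12)(3 4)|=10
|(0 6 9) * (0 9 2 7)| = |(9)(0 6 2 7)| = 4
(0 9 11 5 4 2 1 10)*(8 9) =(0 8 9 11 5 4 2 1 10) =[8, 10, 1, 3, 2, 4, 6, 7, 9, 11, 0, 5]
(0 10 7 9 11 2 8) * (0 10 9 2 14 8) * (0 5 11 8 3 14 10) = (0 9 8)(2 5 11 10 7)(3 14) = [9, 1, 5, 14, 4, 11, 6, 2, 0, 8, 7, 10, 12, 13, 3]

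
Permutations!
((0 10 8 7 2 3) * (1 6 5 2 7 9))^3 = ((0 10 8 9 1 6 5 2 3))^3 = (0 9 5)(1 2 10)(3 8 6)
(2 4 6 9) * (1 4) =(1 4 6 9 2) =[0, 4, 1, 3, 6, 5, 9, 7, 8, 2]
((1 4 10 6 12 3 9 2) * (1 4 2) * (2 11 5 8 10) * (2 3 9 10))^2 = ((1 11 5 8 2 4 3 10 6 12 9))^2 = (1 5 2 3 6 9 11 8 4 10 12)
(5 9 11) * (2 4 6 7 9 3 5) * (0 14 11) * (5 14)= (0 5 3 14 11 2 4 6 7 9)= [5, 1, 4, 14, 6, 3, 7, 9, 8, 0, 10, 2, 12, 13, 11]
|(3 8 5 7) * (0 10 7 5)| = 5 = |(0 10 7 3 8)|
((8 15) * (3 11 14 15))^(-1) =(3 8 15 14 11)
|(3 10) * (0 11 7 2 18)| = 10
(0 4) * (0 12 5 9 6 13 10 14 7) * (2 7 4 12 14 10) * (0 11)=(0 12 5 9 6 13 2 7 11)(4 14)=[12, 1, 7, 3, 14, 9, 13, 11, 8, 6, 10, 0, 5, 2, 4]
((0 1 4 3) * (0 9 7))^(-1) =(0 7 9 3 4 1)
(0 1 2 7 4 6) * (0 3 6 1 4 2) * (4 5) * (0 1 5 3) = (0 3 6)(2 7)(4 5) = [3, 1, 7, 6, 5, 4, 0, 2]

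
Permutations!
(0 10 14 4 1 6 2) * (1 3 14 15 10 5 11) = (0 5 11 1 6 2)(3 14 4)(10 15) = [5, 6, 0, 14, 3, 11, 2, 7, 8, 9, 15, 1, 12, 13, 4, 10]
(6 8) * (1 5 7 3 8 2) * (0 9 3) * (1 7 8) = (0 9 3 1 5 8 6 2 7) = [9, 5, 7, 1, 4, 8, 2, 0, 6, 3]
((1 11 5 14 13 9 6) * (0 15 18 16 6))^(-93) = (0 11 15 5 18 14 16 13 6 9 1)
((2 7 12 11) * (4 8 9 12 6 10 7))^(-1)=((2 4 8 9 12 11)(6 10 7))^(-1)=(2 11 12 9 8 4)(6 7 10)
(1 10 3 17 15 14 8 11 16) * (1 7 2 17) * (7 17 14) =(1 10 3)(2 14 8 11 16 17 15 7) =[0, 10, 14, 1, 4, 5, 6, 2, 11, 9, 3, 16, 12, 13, 8, 7, 17, 15]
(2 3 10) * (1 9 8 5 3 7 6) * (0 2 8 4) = (0 2 7 6 1 9 4)(3 10 8 5) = [2, 9, 7, 10, 0, 3, 1, 6, 5, 4, 8]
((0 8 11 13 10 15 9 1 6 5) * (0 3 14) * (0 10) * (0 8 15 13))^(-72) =((0 15 9 1 6 5 3 14 10 13 8 11))^(-72) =(15)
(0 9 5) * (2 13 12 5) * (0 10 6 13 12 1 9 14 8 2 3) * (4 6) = (0 14 8 2 12 5 10 4 6 13 1 9 3) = [14, 9, 12, 0, 6, 10, 13, 7, 2, 3, 4, 11, 5, 1, 8]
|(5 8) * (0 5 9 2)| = 5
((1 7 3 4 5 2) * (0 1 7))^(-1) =(0 1)(2 5 4 3 7)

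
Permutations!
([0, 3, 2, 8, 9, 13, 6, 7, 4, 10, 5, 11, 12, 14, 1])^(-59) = (1 9 14 4 13 8 5 3 10)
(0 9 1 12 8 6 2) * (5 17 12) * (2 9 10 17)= [10, 5, 0, 3, 4, 2, 9, 7, 6, 1, 17, 11, 8, 13, 14, 15, 16, 12]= (0 10 17 12 8 6 9 1 5 2)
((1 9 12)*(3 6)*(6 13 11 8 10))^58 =(1 9 12)(3 10 11)(6 8 13)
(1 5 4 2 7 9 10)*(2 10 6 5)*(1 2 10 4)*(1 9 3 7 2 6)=(1 10 6 5 9)(3 7)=[0, 10, 2, 7, 4, 9, 5, 3, 8, 1, 6]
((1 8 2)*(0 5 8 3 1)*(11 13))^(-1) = (0 2 8 5)(1 3)(11 13)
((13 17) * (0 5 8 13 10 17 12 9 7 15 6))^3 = (0 13 7)(5 12 15)(6 8 9)(10 17)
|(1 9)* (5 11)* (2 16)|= 2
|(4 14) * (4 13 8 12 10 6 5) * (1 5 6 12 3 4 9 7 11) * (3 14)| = 30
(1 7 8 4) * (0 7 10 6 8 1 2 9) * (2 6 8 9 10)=(0 7 1 2 10 8 4 6 9)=[7, 2, 10, 3, 6, 5, 9, 1, 4, 0, 8]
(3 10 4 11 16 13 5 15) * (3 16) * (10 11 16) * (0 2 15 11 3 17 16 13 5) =(0 2 15 10 4 13)(5 11 17 16) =[2, 1, 15, 3, 13, 11, 6, 7, 8, 9, 4, 17, 12, 0, 14, 10, 5, 16]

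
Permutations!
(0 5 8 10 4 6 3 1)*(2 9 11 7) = (0 5 8 10 4 6 3 1)(2 9 11 7) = [5, 0, 9, 1, 6, 8, 3, 2, 10, 11, 4, 7]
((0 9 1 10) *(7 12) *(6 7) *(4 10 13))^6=(13)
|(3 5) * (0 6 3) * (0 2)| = |(0 6 3 5 2)| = 5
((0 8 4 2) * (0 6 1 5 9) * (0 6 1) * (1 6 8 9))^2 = ((0 9 8 4 2 6)(1 5))^2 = (0 8 2)(4 6 9)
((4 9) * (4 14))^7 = (4 9 14)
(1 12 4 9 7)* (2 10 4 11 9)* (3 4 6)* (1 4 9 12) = (2 10 6 3 9 7 4)(11 12) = [0, 1, 10, 9, 2, 5, 3, 4, 8, 7, 6, 12, 11]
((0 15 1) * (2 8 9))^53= (0 1 15)(2 9 8)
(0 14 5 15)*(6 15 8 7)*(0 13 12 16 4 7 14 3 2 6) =(0 3 2 6 15 13 12 16 4 7)(5 8 14) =[3, 1, 6, 2, 7, 8, 15, 0, 14, 9, 10, 11, 16, 12, 5, 13, 4]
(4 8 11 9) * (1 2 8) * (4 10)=(1 2 8 11 9 10 4)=[0, 2, 8, 3, 1, 5, 6, 7, 11, 10, 4, 9]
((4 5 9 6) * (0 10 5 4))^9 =(0 6 9 5 10)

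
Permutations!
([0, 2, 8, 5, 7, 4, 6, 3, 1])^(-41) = (1 2 8)(3 7 4 5)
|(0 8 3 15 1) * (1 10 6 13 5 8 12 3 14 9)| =12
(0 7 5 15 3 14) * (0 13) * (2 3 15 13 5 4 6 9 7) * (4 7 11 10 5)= (15)(0 2 3 14 4 6 9 11 10 5 13)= [2, 1, 3, 14, 6, 13, 9, 7, 8, 11, 5, 10, 12, 0, 4, 15]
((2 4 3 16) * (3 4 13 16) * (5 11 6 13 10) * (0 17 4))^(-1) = (0 4 17)(2 16 13 6 11 5 10)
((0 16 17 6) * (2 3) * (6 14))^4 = ((0 16 17 14 6)(2 3))^4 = (0 6 14 17 16)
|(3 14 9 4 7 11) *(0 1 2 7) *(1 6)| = 10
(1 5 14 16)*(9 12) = (1 5 14 16)(9 12) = [0, 5, 2, 3, 4, 14, 6, 7, 8, 12, 10, 11, 9, 13, 16, 15, 1]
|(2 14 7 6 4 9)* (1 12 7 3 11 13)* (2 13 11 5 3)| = 14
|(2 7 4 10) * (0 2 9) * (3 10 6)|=8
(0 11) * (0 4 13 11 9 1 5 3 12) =(0 9 1 5 3 12)(4 13 11) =[9, 5, 2, 12, 13, 3, 6, 7, 8, 1, 10, 4, 0, 11]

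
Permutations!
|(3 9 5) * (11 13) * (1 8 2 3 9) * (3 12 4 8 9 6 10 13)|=|(1 9 5 6 10 13 11 3)(2 12 4 8)|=8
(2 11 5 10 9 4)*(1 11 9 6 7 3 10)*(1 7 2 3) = (1 11 5 7)(2 9 4 3 10 6) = [0, 11, 9, 10, 3, 7, 2, 1, 8, 4, 6, 5]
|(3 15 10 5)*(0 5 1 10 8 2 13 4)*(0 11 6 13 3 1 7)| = |(0 5 1 10 7)(2 3 15 8)(4 11 6 13)| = 20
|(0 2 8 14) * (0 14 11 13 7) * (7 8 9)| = |(14)(0 2 9 7)(8 11 13)| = 12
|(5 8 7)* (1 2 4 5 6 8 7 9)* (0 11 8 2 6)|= |(0 11 8 9 1 6 2 4 5 7)|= 10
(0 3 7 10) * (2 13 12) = [3, 1, 13, 7, 4, 5, 6, 10, 8, 9, 0, 11, 2, 12] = (0 3 7 10)(2 13 12)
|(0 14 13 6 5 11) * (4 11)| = |(0 14 13 6 5 4 11)| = 7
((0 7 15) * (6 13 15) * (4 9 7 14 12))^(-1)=(0 15 13 6 7 9 4 12 14)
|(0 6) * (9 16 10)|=6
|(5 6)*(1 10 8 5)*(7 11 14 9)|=|(1 10 8 5 6)(7 11 14 9)|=20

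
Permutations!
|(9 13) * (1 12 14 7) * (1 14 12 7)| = |(1 7 14)(9 13)| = 6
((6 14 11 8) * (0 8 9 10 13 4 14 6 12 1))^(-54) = (14)(0 12)(1 8)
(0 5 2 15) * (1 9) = [5, 9, 15, 3, 4, 2, 6, 7, 8, 1, 10, 11, 12, 13, 14, 0] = (0 5 2 15)(1 9)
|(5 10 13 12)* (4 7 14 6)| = 4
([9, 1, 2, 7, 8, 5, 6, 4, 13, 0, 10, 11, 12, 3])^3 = (0 9)(3 8 7 13 4)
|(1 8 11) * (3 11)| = |(1 8 3 11)| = 4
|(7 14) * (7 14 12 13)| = 3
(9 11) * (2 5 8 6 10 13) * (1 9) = [0, 9, 5, 3, 4, 8, 10, 7, 6, 11, 13, 1, 12, 2] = (1 9 11)(2 5 8 6 10 13)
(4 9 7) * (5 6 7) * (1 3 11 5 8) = (1 3 11 5 6 7 4 9 8) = [0, 3, 2, 11, 9, 6, 7, 4, 1, 8, 10, 5]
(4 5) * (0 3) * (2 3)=(0 2 3)(4 5)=[2, 1, 3, 0, 5, 4]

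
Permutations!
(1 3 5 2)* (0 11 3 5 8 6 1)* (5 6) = (0 11 3 8 5 2)(1 6) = [11, 6, 0, 8, 4, 2, 1, 7, 5, 9, 10, 3]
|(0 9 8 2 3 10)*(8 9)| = |(0 8 2 3 10)| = 5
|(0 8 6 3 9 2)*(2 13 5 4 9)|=20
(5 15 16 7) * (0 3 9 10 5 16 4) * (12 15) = [3, 1, 2, 9, 0, 12, 6, 16, 8, 10, 5, 11, 15, 13, 14, 4, 7] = (0 3 9 10 5 12 15 4)(7 16)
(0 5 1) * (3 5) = (0 3 5 1) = [3, 0, 2, 5, 4, 1]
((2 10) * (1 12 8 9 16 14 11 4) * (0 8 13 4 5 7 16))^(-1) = (0 9 8)(1 4 13 12)(2 10)(5 11 14 16 7)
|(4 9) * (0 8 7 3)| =4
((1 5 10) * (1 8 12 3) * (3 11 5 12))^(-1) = ((1 12 11 5 10 8 3))^(-1) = (1 3 8 10 5 11 12)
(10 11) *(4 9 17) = [0, 1, 2, 3, 9, 5, 6, 7, 8, 17, 11, 10, 12, 13, 14, 15, 16, 4] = (4 9 17)(10 11)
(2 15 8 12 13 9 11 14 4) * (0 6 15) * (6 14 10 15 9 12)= [14, 1, 0, 3, 2, 5, 9, 7, 6, 11, 15, 10, 13, 12, 4, 8]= (0 14 4 2)(6 9 11 10 15 8)(12 13)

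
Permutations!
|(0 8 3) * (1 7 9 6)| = |(0 8 3)(1 7 9 6)| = 12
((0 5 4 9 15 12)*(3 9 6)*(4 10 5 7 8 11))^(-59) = (0 7 8 11 4 6 3 9 15 12)(5 10)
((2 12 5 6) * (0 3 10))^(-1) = (0 10 3)(2 6 5 12)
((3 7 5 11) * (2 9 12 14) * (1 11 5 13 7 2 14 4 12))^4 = (14)(1 9 2 3 11)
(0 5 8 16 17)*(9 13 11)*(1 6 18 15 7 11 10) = (0 5 8 16 17)(1 6 18 15 7 11 9 13 10) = [5, 6, 2, 3, 4, 8, 18, 11, 16, 13, 1, 9, 12, 10, 14, 7, 17, 0, 15]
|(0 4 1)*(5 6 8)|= |(0 4 1)(5 6 8)|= 3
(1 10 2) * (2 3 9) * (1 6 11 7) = (1 10 3 9 2 6 11 7) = [0, 10, 6, 9, 4, 5, 11, 1, 8, 2, 3, 7]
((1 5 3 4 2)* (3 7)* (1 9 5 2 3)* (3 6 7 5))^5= (1 6 3 2 7 4 9)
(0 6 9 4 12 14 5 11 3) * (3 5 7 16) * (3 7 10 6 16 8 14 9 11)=(0 16 7 8 14 10 6 11 5 3)(4 12 9)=[16, 1, 2, 0, 12, 3, 11, 8, 14, 4, 6, 5, 9, 13, 10, 15, 7]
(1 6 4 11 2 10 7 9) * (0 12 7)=(0 12 7 9 1 6 4 11 2 10)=[12, 6, 10, 3, 11, 5, 4, 9, 8, 1, 0, 2, 7]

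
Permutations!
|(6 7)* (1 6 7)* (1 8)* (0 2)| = 6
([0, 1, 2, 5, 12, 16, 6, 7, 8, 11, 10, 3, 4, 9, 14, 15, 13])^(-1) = [0, 1, 2, 11, 12, 3, 6, 7, 8, 13, 10, 9, 4, 16, 14, 15, 5]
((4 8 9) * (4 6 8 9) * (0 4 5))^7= ((0 4 9 6 8 5))^7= (0 4 9 6 8 5)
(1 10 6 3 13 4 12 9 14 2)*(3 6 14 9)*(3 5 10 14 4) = (1 14 2)(3 13)(4 12 5 10) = [0, 14, 1, 13, 12, 10, 6, 7, 8, 9, 4, 11, 5, 3, 2]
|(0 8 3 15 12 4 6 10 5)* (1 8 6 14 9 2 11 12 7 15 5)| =|(0 6 10 1 8 3 5)(2 11 12 4 14 9)(7 15)| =42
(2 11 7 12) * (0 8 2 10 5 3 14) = (0 8 2 11 7 12 10 5 3 14) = [8, 1, 11, 14, 4, 3, 6, 12, 2, 9, 5, 7, 10, 13, 0]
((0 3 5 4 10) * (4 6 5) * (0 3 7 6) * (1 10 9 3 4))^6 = ((0 7 6 5)(1 10 4 9 3))^6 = (0 6)(1 10 4 9 3)(5 7)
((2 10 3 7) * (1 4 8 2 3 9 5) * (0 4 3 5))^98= (0 8 10)(1 7)(2 9 4)(3 5)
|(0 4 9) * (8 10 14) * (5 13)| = 6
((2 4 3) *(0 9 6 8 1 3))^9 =(0 9 6 8 1 3 2 4)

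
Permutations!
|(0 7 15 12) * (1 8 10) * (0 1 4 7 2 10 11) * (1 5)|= |(0 2 10 4 7 15 12 5 1 8 11)|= 11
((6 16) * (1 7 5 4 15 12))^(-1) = (1 12 15 4 5 7)(6 16)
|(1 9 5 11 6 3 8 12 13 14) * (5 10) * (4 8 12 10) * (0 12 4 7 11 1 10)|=|(0 12 13 14 10 5 1 9 7 11 6 3 4 8)|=14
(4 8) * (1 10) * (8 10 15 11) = (1 15 11 8 4 10) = [0, 15, 2, 3, 10, 5, 6, 7, 4, 9, 1, 8, 12, 13, 14, 11]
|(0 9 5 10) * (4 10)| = |(0 9 5 4 10)| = 5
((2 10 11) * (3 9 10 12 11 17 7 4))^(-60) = (17)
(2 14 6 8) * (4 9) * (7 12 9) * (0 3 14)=(0 3 14 6 8 2)(4 7 12 9)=[3, 1, 0, 14, 7, 5, 8, 12, 2, 4, 10, 11, 9, 13, 6]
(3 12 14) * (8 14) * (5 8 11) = (3 12 11 5 8 14) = [0, 1, 2, 12, 4, 8, 6, 7, 14, 9, 10, 5, 11, 13, 3]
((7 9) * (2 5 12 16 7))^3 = ((2 5 12 16 7 9))^3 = (2 16)(5 7)(9 12)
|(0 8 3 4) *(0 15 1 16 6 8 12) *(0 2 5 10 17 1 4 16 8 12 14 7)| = 30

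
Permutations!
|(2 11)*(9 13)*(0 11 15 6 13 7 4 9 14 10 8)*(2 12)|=|(0 11 12 2 15 6 13 14 10 8)(4 9 7)|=30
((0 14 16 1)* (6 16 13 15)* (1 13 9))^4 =((0 14 9 1)(6 16 13 15))^4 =(16)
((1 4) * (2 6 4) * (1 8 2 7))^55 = (1 7)(2 8 4 6)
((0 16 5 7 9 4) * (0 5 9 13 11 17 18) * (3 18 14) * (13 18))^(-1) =(0 18 7 5 4 9 16)(3 14 17 11 13)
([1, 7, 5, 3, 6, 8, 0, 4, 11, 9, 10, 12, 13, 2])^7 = [7, 4, 5, 3, 0, 8, 1, 6, 11, 9, 10, 12, 13, 2]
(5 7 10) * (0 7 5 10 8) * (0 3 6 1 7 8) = (10)(0 8 3 6 1 7) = [8, 7, 2, 6, 4, 5, 1, 0, 3, 9, 10]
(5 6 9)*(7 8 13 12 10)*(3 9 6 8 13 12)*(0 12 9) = (0 12 10 7 13 3)(5 8 9) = [12, 1, 2, 0, 4, 8, 6, 13, 9, 5, 7, 11, 10, 3]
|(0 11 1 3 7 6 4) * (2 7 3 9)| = |(0 11 1 9 2 7 6 4)| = 8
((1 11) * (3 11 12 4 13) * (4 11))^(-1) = ((1 12 11)(3 4 13))^(-1) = (1 11 12)(3 13 4)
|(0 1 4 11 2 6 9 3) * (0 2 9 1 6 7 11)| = 20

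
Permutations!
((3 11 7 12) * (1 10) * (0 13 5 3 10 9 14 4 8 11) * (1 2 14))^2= (0 5)(2 4 11 12)(3 13)(7 10 14 8)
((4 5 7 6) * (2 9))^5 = ((2 9)(4 5 7 6))^5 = (2 9)(4 5 7 6)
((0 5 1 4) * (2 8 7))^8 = (2 7 8)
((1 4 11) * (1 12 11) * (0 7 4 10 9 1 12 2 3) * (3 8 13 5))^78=((0 7 4 12 11 2 8 13 5 3)(1 10 9))^78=(0 5 8 11 4)(2 12 7 3 13)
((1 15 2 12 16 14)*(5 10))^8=((1 15 2 12 16 14)(5 10))^8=(1 2 16)(12 14 15)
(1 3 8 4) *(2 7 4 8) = (8)(1 3 2 7 4) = [0, 3, 7, 2, 1, 5, 6, 4, 8]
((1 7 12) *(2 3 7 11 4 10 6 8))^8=((1 11 4 10 6 8 2 3 7 12))^8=(1 7 2 6 4)(3 8 10 11 12)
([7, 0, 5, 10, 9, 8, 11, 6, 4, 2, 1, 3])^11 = (0 3 7 10 6 1 11)(2 5 8 4 9)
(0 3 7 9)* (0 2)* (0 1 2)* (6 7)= (0 3 6 7 9)(1 2)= [3, 2, 1, 6, 4, 5, 7, 9, 8, 0]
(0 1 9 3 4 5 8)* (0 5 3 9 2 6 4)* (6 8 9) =(0 1 2 8 5 9 6 4 3) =[1, 2, 8, 0, 3, 9, 4, 7, 5, 6]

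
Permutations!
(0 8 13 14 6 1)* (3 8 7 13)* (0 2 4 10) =(0 7 13 14 6 1 2 4 10)(3 8) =[7, 2, 4, 8, 10, 5, 1, 13, 3, 9, 0, 11, 12, 14, 6]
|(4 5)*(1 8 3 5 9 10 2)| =8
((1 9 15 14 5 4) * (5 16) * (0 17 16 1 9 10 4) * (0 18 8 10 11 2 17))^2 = (1 2 16 18 10 9 14 11 17 5 8 4 15)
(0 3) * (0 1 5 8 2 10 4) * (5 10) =(0 3 1 10 4)(2 5 8) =[3, 10, 5, 1, 0, 8, 6, 7, 2, 9, 4]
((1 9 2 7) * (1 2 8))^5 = (1 8 9)(2 7)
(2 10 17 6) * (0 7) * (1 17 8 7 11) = (0 11 1 17 6 2 10 8 7) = [11, 17, 10, 3, 4, 5, 2, 0, 7, 9, 8, 1, 12, 13, 14, 15, 16, 6]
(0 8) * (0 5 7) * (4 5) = (0 8 4 5 7) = [8, 1, 2, 3, 5, 7, 6, 0, 4]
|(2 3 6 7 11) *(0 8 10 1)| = 20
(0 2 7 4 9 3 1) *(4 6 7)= (0 2 4 9 3 1)(6 7)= [2, 0, 4, 1, 9, 5, 7, 6, 8, 3]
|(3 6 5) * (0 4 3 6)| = 6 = |(0 4 3)(5 6)|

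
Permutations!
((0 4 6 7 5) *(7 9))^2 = ((0 4 6 9 7 5))^2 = (0 6 7)(4 9 5)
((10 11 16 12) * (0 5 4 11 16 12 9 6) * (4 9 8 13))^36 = (4 11 12 10 16 8 13)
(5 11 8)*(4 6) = (4 6)(5 11 8) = [0, 1, 2, 3, 6, 11, 4, 7, 5, 9, 10, 8]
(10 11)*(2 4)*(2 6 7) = [0, 1, 4, 3, 6, 5, 7, 2, 8, 9, 11, 10] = (2 4 6 7)(10 11)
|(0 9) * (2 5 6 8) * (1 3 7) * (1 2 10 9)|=|(0 1 3 7 2 5 6 8 10 9)|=10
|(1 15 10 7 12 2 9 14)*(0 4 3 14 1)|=|(0 4 3 14)(1 15 10 7 12 2 9)|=28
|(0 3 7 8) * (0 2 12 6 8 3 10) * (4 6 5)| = 6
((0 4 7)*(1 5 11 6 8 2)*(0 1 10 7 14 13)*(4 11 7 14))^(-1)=((0 11 6 8 2 10 14 13)(1 5 7))^(-1)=(0 13 14 10 2 8 6 11)(1 7 5)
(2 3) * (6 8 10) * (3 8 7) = (2 8 10 6 7 3) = [0, 1, 8, 2, 4, 5, 7, 3, 10, 9, 6]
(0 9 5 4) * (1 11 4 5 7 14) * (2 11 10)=(0 9 7 14 1 10 2 11 4)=[9, 10, 11, 3, 0, 5, 6, 14, 8, 7, 2, 4, 12, 13, 1]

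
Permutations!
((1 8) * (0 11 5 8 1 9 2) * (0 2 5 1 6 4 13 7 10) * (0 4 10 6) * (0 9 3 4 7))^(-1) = (0 13 4 3 8 5 9 1 11)(6 7 10)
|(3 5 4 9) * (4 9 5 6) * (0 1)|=10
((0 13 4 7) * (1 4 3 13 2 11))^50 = (13)(0 11 4)(1 7 2)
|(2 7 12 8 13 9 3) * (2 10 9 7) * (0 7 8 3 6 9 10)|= |(0 7 12 3)(6 9)(8 13)|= 4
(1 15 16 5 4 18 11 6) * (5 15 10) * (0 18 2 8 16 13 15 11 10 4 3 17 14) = (0 18 10 5 3 17 14)(1 4 2 8 16 11 6)(13 15) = [18, 4, 8, 17, 2, 3, 1, 7, 16, 9, 5, 6, 12, 15, 0, 13, 11, 14, 10]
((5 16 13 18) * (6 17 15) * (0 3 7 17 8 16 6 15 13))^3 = (0 17 5 16 7 18 8 3 13 6)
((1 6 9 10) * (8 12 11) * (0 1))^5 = (8 11 12)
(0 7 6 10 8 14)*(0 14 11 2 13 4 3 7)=(14)(2 13 4 3 7 6 10 8 11)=[0, 1, 13, 7, 3, 5, 10, 6, 11, 9, 8, 2, 12, 4, 14]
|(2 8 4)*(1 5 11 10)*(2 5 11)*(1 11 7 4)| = 6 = |(1 7 4 5 2 8)(10 11)|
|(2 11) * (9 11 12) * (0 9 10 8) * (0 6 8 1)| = |(0 9 11 2 12 10 1)(6 8)| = 14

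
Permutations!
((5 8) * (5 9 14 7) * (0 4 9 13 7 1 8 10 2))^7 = ((0 4 9 14 1 8 13 7 5 10 2))^7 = (0 7 14 2 13 9 10 8 4 5 1)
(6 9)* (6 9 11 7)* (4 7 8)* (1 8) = [0, 8, 2, 3, 7, 5, 11, 6, 4, 9, 10, 1] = (1 8 4 7 6 11)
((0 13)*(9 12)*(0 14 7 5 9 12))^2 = ((0 13 14 7 5 9))^2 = (0 14 5)(7 9 13)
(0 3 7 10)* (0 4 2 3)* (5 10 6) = (2 3 7 6 5 10 4) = [0, 1, 3, 7, 2, 10, 5, 6, 8, 9, 4]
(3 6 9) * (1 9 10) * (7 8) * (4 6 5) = [0, 9, 2, 5, 6, 4, 10, 8, 7, 3, 1] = (1 9 3 5 4 6 10)(7 8)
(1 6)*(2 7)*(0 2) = (0 2 7)(1 6) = [2, 6, 7, 3, 4, 5, 1, 0]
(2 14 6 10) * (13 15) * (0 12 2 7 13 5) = (0 12 2 14 6 10 7 13 15 5) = [12, 1, 14, 3, 4, 0, 10, 13, 8, 9, 7, 11, 2, 15, 6, 5]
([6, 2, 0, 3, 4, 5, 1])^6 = (0 1)(2 6)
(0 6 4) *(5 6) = (0 5 6 4) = [5, 1, 2, 3, 0, 6, 4]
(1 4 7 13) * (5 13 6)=(1 4 7 6 5 13)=[0, 4, 2, 3, 7, 13, 5, 6, 8, 9, 10, 11, 12, 1]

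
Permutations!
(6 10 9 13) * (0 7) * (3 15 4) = [7, 1, 2, 15, 3, 5, 10, 0, 8, 13, 9, 11, 12, 6, 14, 4] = (0 7)(3 15 4)(6 10 9 13)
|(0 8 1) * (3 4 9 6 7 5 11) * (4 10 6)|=|(0 8 1)(3 10 6 7 5 11)(4 9)|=6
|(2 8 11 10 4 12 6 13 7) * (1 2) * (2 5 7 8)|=|(1 5 7)(4 12 6 13 8 11 10)|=21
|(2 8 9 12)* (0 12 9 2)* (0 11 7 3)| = |(0 12 11 7 3)(2 8)| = 10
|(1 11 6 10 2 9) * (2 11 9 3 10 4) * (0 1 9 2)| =8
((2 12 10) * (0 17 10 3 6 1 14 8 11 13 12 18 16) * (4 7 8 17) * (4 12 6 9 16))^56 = ((0 12 3 9 16)(1 14 17 10 2 18 4 7 8 11 13 6))^56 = (0 12 3 9 16)(1 8 2)(4 17 13)(6 7 10)(11 18 14)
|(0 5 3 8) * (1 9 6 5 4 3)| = 4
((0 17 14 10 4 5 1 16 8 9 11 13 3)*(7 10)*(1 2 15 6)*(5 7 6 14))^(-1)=((0 17 5 2 15 14 6 1 16 8 9 11 13 3)(4 7 10))^(-1)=(0 3 13 11 9 8 16 1 6 14 15 2 5 17)(4 10 7)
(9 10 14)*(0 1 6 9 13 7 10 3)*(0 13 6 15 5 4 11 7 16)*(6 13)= [1, 15, 2, 6, 11, 4, 9, 10, 8, 3, 14, 7, 12, 16, 13, 5, 0]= (0 1 15 5 4 11 7 10 14 13 16)(3 6 9)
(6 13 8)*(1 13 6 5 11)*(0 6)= (0 6)(1 13 8 5 11)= [6, 13, 2, 3, 4, 11, 0, 7, 5, 9, 10, 1, 12, 8]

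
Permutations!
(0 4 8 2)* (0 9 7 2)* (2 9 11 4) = (0 2 11 4 8)(7 9) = [2, 1, 11, 3, 8, 5, 6, 9, 0, 7, 10, 4]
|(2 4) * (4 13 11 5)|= |(2 13 11 5 4)|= 5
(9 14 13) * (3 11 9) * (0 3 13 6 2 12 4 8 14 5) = [3, 1, 12, 11, 8, 0, 2, 7, 14, 5, 10, 9, 4, 13, 6] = (0 3 11 9 5)(2 12 4 8 14 6)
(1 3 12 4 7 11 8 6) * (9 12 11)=[0, 3, 2, 11, 7, 5, 1, 9, 6, 12, 10, 8, 4]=(1 3 11 8 6)(4 7 9 12)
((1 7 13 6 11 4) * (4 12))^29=(1 7 13 6 11 12 4)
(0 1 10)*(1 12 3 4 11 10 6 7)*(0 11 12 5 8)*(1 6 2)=[5, 2, 1, 4, 12, 8, 7, 6, 0, 9, 11, 10, 3]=(0 5 8)(1 2)(3 4 12)(6 7)(10 11)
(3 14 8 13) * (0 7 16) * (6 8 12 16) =[7, 1, 2, 14, 4, 5, 8, 6, 13, 9, 10, 11, 16, 3, 12, 15, 0] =(0 7 6 8 13 3 14 12 16)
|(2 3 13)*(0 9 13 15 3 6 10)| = 6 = |(0 9 13 2 6 10)(3 15)|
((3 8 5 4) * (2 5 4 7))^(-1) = (2 7 5)(3 4 8)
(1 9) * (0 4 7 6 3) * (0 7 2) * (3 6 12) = (0 4 2)(1 9)(3 7 12) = [4, 9, 0, 7, 2, 5, 6, 12, 8, 1, 10, 11, 3]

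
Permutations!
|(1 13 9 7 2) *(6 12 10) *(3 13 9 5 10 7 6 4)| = 30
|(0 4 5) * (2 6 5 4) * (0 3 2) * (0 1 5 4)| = |(0 1 5 3 2 6 4)| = 7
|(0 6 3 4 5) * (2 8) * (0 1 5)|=4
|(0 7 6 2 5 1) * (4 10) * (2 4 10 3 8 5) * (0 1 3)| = 12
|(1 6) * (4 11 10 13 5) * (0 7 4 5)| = |(0 7 4 11 10 13)(1 6)| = 6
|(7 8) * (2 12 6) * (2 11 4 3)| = 6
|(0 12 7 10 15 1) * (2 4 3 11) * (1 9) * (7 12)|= |(0 7 10 15 9 1)(2 4 3 11)|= 12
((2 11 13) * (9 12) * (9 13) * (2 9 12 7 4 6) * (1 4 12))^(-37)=(1 2 4 11 6)(7 9 13 12)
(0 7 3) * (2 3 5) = (0 7 5 2 3) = [7, 1, 3, 0, 4, 2, 6, 5]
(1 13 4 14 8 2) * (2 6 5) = (1 13 4 14 8 6 5 2) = [0, 13, 1, 3, 14, 2, 5, 7, 6, 9, 10, 11, 12, 4, 8]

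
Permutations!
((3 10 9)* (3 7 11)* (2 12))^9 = ((2 12)(3 10 9 7 11))^9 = (2 12)(3 11 7 9 10)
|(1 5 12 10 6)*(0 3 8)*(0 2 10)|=9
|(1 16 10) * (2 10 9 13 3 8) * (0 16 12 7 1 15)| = |(0 16 9 13 3 8 2 10 15)(1 12 7)| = 9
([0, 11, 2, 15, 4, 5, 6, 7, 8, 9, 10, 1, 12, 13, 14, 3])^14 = (15)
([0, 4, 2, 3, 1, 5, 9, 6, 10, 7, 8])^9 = [0, 4, 2, 3, 1, 5, 6, 7, 10, 9, 8]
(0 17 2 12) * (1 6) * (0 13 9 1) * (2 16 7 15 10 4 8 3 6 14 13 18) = (0 17 16 7 15 10 4 8 3 6)(1 14 13 9)(2 12 18) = [17, 14, 12, 6, 8, 5, 0, 15, 3, 1, 4, 11, 18, 9, 13, 10, 7, 16, 2]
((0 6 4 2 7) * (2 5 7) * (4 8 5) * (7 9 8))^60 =((0 6 7)(5 9 8))^60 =(9)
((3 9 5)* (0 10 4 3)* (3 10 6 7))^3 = (0 3)(4 10)(5 7)(6 9)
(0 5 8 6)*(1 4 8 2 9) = [5, 4, 9, 3, 8, 2, 0, 7, 6, 1] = (0 5 2 9 1 4 8 6)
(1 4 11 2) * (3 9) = (1 4 11 2)(3 9) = [0, 4, 1, 9, 11, 5, 6, 7, 8, 3, 10, 2]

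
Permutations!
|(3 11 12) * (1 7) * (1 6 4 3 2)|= 8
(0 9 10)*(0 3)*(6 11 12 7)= [9, 1, 2, 0, 4, 5, 11, 6, 8, 10, 3, 12, 7]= (0 9 10 3)(6 11 12 7)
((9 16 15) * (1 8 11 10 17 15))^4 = ((1 8 11 10 17 15 9 16))^4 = (1 17)(8 15)(9 11)(10 16)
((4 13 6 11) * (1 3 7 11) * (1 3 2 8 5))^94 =(1 8)(2 5)(3 13 11)(4 7 6) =((1 2 8 5)(3 7 11 4 13 6))^94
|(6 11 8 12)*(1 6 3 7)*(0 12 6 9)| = |(0 12 3 7 1 9)(6 11 8)| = 6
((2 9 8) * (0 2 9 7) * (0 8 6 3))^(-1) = (0 3 6 9 8 7 2)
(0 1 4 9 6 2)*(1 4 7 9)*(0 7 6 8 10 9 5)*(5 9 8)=(0 4 1 6 2 7 9 5)(8 10)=[4, 6, 7, 3, 1, 0, 2, 9, 10, 5, 8]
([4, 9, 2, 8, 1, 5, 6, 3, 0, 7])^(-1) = [8, 4, 2, 7, 0, 5, 6, 9, 3, 1]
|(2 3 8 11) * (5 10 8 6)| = 7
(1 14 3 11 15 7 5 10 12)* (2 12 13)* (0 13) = (0 13 2 12 1 14 3 11 15 7 5 10) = [13, 14, 12, 11, 4, 10, 6, 5, 8, 9, 0, 15, 1, 2, 3, 7]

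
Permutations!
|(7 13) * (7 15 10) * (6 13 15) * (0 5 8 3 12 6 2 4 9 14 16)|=|(0 5 8 3 12 6 13 2 4 9 14 16)(7 15 10)|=12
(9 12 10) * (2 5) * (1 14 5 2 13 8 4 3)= (1 14 5 13 8 4 3)(9 12 10)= [0, 14, 2, 1, 3, 13, 6, 7, 4, 12, 9, 11, 10, 8, 5]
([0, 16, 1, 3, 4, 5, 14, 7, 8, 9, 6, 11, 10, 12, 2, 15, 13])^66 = (1 13 10 14)(2 16 12 6)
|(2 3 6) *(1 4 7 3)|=6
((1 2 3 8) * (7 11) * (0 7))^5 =((0 7 11)(1 2 3 8))^5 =(0 11 7)(1 2 3 8)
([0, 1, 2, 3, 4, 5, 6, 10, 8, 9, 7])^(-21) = (7 10)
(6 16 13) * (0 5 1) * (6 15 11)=[5, 0, 2, 3, 4, 1, 16, 7, 8, 9, 10, 6, 12, 15, 14, 11, 13]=(0 5 1)(6 16 13 15 11)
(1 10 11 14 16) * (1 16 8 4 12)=(16)(1 10 11 14 8 4 12)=[0, 10, 2, 3, 12, 5, 6, 7, 4, 9, 11, 14, 1, 13, 8, 15, 16]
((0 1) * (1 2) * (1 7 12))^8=((0 2 7 12 1))^8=(0 12 2 1 7)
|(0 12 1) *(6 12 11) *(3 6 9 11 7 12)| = |(0 7 12 1)(3 6)(9 11)| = 4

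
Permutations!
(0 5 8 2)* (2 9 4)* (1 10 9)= (0 5 8 1 10 9 4 2)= [5, 10, 0, 3, 2, 8, 6, 7, 1, 4, 9]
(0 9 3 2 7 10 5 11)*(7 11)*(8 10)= (0 9 3 2 11)(5 7 8 10)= [9, 1, 11, 2, 4, 7, 6, 8, 10, 3, 5, 0]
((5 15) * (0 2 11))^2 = (15)(0 11 2)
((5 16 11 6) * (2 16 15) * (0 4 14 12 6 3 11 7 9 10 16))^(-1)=(0 2 15 5 6 12 14 4)(3 11)(7 16 10 9)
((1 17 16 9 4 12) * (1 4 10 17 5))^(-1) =(1 5)(4 12)(9 16 17 10)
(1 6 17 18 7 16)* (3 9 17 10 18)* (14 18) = [0, 6, 2, 9, 4, 5, 10, 16, 8, 17, 14, 11, 12, 13, 18, 15, 1, 3, 7] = (1 6 10 14 18 7 16)(3 9 17)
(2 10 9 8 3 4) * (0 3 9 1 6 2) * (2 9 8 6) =(0 3 4)(1 2 10)(6 9) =[3, 2, 10, 4, 0, 5, 9, 7, 8, 6, 1]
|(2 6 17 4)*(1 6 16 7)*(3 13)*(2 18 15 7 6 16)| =8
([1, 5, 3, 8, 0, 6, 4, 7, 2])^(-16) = [4, 0, 8, 2, 6, 1, 5, 7, 3]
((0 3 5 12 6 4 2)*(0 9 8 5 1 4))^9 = (0 6 12 5 8 9 2 4 1 3)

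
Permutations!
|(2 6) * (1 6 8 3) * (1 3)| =4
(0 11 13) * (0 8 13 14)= (0 11 14)(8 13)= [11, 1, 2, 3, 4, 5, 6, 7, 13, 9, 10, 14, 12, 8, 0]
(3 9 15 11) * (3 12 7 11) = (3 9 15)(7 11 12) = [0, 1, 2, 9, 4, 5, 6, 11, 8, 15, 10, 12, 7, 13, 14, 3]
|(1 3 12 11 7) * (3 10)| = |(1 10 3 12 11 7)| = 6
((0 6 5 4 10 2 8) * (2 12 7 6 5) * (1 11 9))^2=(0 4 12 6 8 5 10 7 2)(1 9 11)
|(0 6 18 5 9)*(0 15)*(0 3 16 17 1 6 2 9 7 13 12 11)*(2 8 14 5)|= |(0 8 14 5 7 13 12 11)(1 6 18 2 9 15 3 16 17)|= 72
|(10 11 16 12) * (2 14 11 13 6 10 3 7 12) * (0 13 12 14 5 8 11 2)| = 13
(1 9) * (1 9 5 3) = (9)(1 5 3) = [0, 5, 2, 1, 4, 3, 6, 7, 8, 9]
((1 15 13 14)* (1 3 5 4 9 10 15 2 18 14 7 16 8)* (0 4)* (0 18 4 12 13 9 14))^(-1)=(0 18 5 3 14 4 2 1 8 16 7 13 12)(9 15 10)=((0 12 13 7 16 8 1 2 4 14 3 5 18)(9 10 15))^(-1)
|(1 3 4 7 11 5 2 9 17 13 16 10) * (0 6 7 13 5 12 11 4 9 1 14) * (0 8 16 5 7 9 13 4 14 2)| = |(0 6 9 17 7 14 8 16 10 2 1 3 13 5)(11 12)| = 14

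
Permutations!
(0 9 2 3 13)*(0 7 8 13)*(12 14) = (0 9 2 3)(7 8 13)(12 14) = [9, 1, 3, 0, 4, 5, 6, 8, 13, 2, 10, 11, 14, 7, 12]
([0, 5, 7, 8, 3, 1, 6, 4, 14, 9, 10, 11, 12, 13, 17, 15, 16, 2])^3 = [0, 5, 3, 17, 14, 1, 6, 8, 2, 9, 10, 11, 12, 13, 7, 15, 16, 4]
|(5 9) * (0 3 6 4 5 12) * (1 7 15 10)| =28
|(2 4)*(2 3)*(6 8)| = 6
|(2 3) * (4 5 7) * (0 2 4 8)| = 7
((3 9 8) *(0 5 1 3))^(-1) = (0 8 9 3 1 5)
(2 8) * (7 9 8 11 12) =[0, 1, 11, 3, 4, 5, 6, 9, 2, 8, 10, 12, 7] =(2 11 12 7 9 8)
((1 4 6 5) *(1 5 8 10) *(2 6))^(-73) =((1 4 2 6 8 10))^(-73) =(1 10 8 6 2 4)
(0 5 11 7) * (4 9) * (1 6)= (0 5 11 7)(1 6)(4 9)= [5, 6, 2, 3, 9, 11, 1, 0, 8, 4, 10, 7]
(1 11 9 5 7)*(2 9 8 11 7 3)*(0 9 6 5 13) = [9, 7, 6, 2, 4, 3, 5, 1, 11, 13, 10, 8, 12, 0] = (0 9 13)(1 7)(2 6 5 3)(8 11)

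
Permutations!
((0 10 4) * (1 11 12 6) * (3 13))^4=((0 10 4)(1 11 12 6)(3 13))^4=(13)(0 10 4)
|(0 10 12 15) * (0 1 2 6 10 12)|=7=|(0 12 15 1 2 6 10)|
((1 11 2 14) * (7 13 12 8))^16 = (14)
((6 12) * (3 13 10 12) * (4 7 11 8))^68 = (3 12 13 6 10)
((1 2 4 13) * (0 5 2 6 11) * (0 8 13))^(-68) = ((0 5 2 4)(1 6 11 8 13))^(-68) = (1 11 13 6 8)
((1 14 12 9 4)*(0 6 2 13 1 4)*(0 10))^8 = ((0 6 2 13 1 14 12 9 10))^8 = (0 10 9 12 14 1 13 2 6)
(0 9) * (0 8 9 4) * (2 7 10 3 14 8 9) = [4, 1, 7, 14, 0, 5, 6, 10, 2, 9, 3, 11, 12, 13, 8] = (0 4)(2 7 10 3 14 8)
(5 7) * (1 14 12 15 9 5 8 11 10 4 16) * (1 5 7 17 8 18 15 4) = (1 14 12 4 16 5 17 8 11 10)(7 18 15 9) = [0, 14, 2, 3, 16, 17, 6, 18, 11, 7, 1, 10, 4, 13, 12, 9, 5, 8, 15]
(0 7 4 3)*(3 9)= (0 7 4 9 3)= [7, 1, 2, 0, 9, 5, 6, 4, 8, 3]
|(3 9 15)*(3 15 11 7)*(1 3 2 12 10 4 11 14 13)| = 30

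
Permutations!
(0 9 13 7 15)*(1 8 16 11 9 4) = (0 4 1 8 16 11 9 13 7 15) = [4, 8, 2, 3, 1, 5, 6, 15, 16, 13, 10, 9, 12, 7, 14, 0, 11]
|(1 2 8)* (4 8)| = |(1 2 4 8)| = 4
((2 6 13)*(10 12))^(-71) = ((2 6 13)(10 12))^(-71) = (2 6 13)(10 12)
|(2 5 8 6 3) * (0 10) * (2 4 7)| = |(0 10)(2 5 8 6 3 4 7)| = 14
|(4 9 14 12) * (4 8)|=|(4 9 14 12 8)|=5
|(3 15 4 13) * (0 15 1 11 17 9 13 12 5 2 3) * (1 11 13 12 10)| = 42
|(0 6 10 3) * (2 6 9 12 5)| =8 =|(0 9 12 5 2 6 10 3)|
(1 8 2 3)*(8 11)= [0, 11, 3, 1, 4, 5, 6, 7, 2, 9, 10, 8]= (1 11 8 2 3)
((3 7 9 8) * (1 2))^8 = ((1 2)(3 7 9 8))^8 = (9)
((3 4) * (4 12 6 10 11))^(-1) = (3 4 11 10 6 12)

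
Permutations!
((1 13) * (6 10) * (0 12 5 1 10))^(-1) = (0 6 10 13 1 5 12)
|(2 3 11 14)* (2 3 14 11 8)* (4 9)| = |(2 14 3 8)(4 9)| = 4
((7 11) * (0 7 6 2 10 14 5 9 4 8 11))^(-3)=(0 7)(2 8 5)(4 14 6)(9 10 11)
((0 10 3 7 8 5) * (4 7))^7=(10)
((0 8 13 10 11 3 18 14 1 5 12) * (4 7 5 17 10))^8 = ((0 8 13 4 7 5 12)(1 17 10 11 3 18 14))^8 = (0 8 13 4 7 5 12)(1 17 10 11 3 18 14)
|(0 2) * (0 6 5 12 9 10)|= 7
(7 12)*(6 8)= (6 8)(7 12)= [0, 1, 2, 3, 4, 5, 8, 12, 6, 9, 10, 11, 7]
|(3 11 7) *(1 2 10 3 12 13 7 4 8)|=21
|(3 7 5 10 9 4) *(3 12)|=7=|(3 7 5 10 9 4 12)|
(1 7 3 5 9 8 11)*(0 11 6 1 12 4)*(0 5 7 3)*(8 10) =(0 11 12 4 5 9 10 8 6 1 3 7) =[11, 3, 2, 7, 5, 9, 1, 0, 6, 10, 8, 12, 4]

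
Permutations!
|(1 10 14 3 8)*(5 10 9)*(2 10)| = |(1 9 5 2 10 14 3 8)| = 8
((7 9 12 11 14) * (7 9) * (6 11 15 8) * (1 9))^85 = ((1 9 12 15 8 6 11 14))^85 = (1 6 12 14 8 9 11 15)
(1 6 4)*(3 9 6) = (1 3 9 6 4) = [0, 3, 2, 9, 1, 5, 4, 7, 8, 6]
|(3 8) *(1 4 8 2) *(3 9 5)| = 7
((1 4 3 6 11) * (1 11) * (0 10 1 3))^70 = ((11)(0 10 1 4)(3 6))^70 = (11)(0 1)(4 10)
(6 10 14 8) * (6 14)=(6 10)(8 14)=[0, 1, 2, 3, 4, 5, 10, 7, 14, 9, 6, 11, 12, 13, 8]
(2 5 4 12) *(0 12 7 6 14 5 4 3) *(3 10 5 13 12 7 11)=(0 7 6 14 13 12 2 4 11 3)(5 10)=[7, 1, 4, 0, 11, 10, 14, 6, 8, 9, 5, 3, 2, 12, 13]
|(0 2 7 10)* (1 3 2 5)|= 7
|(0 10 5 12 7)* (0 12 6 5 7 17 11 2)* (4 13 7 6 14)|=|(0 10 6 5 14 4 13 7 12 17 11 2)|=12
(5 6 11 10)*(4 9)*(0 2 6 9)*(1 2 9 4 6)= [9, 2, 1, 3, 0, 4, 11, 7, 8, 6, 5, 10]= (0 9 6 11 10 5 4)(1 2)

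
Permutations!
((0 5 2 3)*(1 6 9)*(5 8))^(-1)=(0 3 2 5 8)(1 9 6)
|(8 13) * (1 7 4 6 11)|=|(1 7 4 6 11)(8 13)|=10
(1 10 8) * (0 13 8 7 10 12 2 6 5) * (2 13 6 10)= [6, 12, 10, 3, 4, 0, 5, 2, 1, 9, 7, 11, 13, 8]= (0 6 5)(1 12 13 8)(2 10 7)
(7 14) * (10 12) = [0, 1, 2, 3, 4, 5, 6, 14, 8, 9, 12, 11, 10, 13, 7] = (7 14)(10 12)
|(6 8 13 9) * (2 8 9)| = 6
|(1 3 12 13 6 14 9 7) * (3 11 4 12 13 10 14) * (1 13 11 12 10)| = |(1 12)(3 11 4 10 14 9 7 13 6)| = 18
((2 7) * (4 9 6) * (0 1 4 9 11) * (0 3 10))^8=(0 4 3)(1 11 10)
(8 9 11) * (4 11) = [0, 1, 2, 3, 11, 5, 6, 7, 9, 4, 10, 8] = (4 11 8 9)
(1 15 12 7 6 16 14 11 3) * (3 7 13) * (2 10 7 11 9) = (1 15 12 13 3)(2 10 7 6 16 14 9) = [0, 15, 10, 1, 4, 5, 16, 6, 8, 2, 7, 11, 13, 3, 9, 12, 14]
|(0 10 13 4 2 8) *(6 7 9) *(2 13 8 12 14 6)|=|(0 10 8)(2 12 14 6 7 9)(4 13)|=6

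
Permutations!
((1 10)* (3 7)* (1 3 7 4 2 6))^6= ((1 10 3 4 2 6))^6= (10)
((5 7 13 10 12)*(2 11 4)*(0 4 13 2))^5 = ((0 4)(2 11 13 10 12 5 7))^5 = (0 4)(2 5 10 11 7 12 13)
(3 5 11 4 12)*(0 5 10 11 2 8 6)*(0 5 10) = (0 10 11 4 12 3)(2 8 6 5) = [10, 1, 8, 0, 12, 2, 5, 7, 6, 9, 11, 4, 3]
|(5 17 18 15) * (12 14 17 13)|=7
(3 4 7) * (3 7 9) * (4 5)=[0, 1, 2, 5, 9, 4, 6, 7, 8, 3]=(3 5 4 9)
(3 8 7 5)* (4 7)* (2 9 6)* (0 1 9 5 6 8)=(0 1 9 8 4 7 6 2 5 3)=[1, 9, 5, 0, 7, 3, 2, 6, 4, 8]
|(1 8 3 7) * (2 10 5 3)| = |(1 8 2 10 5 3 7)| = 7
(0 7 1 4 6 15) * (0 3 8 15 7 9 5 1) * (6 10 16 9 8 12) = (0 8 15 3 12 6 7)(1 4 10 16 9 5) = [8, 4, 2, 12, 10, 1, 7, 0, 15, 5, 16, 11, 6, 13, 14, 3, 9]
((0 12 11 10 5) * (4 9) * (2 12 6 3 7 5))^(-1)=(0 5 7 3 6)(2 10 11 12)(4 9)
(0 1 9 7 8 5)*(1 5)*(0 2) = (0 5 2)(1 9 7 8) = [5, 9, 0, 3, 4, 2, 6, 8, 1, 7]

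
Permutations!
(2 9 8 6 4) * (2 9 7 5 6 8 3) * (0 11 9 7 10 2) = (0 11 9 3)(2 10)(4 7 5 6) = [11, 1, 10, 0, 7, 6, 4, 5, 8, 3, 2, 9]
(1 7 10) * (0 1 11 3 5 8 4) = (0 1 7 10 11 3 5 8 4) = [1, 7, 2, 5, 0, 8, 6, 10, 4, 9, 11, 3]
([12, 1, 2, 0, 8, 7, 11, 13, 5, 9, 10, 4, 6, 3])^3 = (0 11 5 3 6 8 13 12 4 7)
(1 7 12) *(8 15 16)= (1 7 12)(8 15 16)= [0, 7, 2, 3, 4, 5, 6, 12, 15, 9, 10, 11, 1, 13, 14, 16, 8]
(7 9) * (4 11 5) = (4 11 5)(7 9) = [0, 1, 2, 3, 11, 4, 6, 9, 8, 7, 10, 5]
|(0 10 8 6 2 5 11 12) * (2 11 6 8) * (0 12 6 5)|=6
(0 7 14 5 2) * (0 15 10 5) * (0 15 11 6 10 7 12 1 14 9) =[12, 14, 11, 3, 4, 2, 10, 9, 8, 0, 5, 6, 1, 13, 15, 7] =(0 12 1 14 15 7 9)(2 11 6 10 5)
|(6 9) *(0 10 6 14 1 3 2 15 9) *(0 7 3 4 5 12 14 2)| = 15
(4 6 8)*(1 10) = (1 10)(4 6 8) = [0, 10, 2, 3, 6, 5, 8, 7, 4, 9, 1]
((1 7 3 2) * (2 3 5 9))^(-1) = (1 2 9 5 7)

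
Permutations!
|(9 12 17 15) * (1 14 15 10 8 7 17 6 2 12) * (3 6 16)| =20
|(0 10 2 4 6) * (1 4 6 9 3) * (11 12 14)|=|(0 10 2 6)(1 4 9 3)(11 12 14)|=12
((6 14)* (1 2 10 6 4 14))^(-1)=(1 6 10 2)(4 14)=((1 2 10 6)(4 14))^(-1)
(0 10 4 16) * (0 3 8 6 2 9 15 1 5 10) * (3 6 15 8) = [0, 5, 9, 3, 16, 10, 2, 7, 15, 8, 4, 11, 12, 13, 14, 1, 6] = (1 5 10 4 16 6 2 9 8 15)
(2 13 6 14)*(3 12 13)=[0, 1, 3, 12, 4, 5, 14, 7, 8, 9, 10, 11, 13, 6, 2]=(2 3 12 13 6 14)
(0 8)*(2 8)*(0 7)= (0 2 8 7)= [2, 1, 8, 3, 4, 5, 6, 0, 7]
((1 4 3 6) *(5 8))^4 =(8)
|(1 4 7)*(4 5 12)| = |(1 5 12 4 7)| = 5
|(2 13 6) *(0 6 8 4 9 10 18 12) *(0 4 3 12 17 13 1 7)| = |(0 6 2 1 7)(3 12 4 9 10 18 17 13 8)| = 45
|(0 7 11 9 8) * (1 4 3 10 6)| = |(0 7 11 9 8)(1 4 3 10 6)| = 5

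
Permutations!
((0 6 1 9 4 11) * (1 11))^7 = ((0 6 11)(1 9 4))^7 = (0 6 11)(1 9 4)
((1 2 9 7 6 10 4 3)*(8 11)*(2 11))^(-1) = (1 3 4 10 6 7 9 2 8 11)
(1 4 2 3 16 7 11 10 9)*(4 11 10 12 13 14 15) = [0, 11, 3, 16, 2, 5, 6, 10, 8, 1, 9, 12, 13, 14, 15, 4, 7] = (1 11 12 13 14 15 4 2 3 16 7 10 9)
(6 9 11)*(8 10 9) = (6 8 10 9 11) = [0, 1, 2, 3, 4, 5, 8, 7, 10, 11, 9, 6]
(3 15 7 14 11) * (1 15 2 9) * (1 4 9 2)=[0, 15, 2, 1, 9, 5, 6, 14, 8, 4, 10, 3, 12, 13, 11, 7]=(1 15 7 14 11 3)(4 9)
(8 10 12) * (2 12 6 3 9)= (2 12 8 10 6 3 9)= [0, 1, 12, 9, 4, 5, 3, 7, 10, 2, 6, 11, 8]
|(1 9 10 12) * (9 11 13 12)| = |(1 11 13 12)(9 10)| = 4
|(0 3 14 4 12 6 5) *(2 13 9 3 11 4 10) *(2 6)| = 12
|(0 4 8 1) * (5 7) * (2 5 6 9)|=|(0 4 8 1)(2 5 7 6 9)|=20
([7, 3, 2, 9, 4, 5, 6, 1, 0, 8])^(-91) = (0 8 9 3 1 7)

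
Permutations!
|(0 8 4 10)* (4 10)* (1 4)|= 6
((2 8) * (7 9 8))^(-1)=((2 7 9 8))^(-1)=(2 8 9 7)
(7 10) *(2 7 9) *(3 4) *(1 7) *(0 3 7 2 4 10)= (0 3 10 9 4 7)(1 2)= [3, 2, 1, 10, 7, 5, 6, 0, 8, 4, 9]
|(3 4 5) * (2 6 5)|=|(2 6 5 3 4)|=5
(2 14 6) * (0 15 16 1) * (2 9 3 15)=(0 2 14 6 9 3 15 16 1)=[2, 0, 14, 15, 4, 5, 9, 7, 8, 3, 10, 11, 12, 13, 6, 16, 1]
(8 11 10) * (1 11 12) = [0, 11, 2, 3, 4, 5, 6, 7, 12, 9, 8, 10, 1] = (1 11 10 8 12)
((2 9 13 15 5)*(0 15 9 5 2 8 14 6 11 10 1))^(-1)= (0 1 10 11 6 14 8 5 2 15)(9 13)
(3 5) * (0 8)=(0 8)(3 5)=[8, 1, 2, 5, 4, 3, 6, 7, 0]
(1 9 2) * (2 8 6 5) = (1 9 8 6 5 2) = [0, 9, 1, 3, 4, 2, 5, 7, 6, 8]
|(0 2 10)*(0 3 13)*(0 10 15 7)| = 12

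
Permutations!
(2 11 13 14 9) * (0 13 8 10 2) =[13, 1, 11, 3, 4, 5, 6, 7, 10, 0, 2, 8, 12, 14, 9] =(0 13 14 9)(2 11 8 10)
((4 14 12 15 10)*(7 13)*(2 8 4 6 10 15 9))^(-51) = (15)(2 14)(4 9)(6 10)(7 13)(8 12)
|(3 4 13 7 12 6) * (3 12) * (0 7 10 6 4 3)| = 10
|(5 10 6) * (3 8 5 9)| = |(3 8 5 10 6 9)| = 6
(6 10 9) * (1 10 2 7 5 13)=(1 10 9 6 2 7 5 13)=[0, 10, 7, 3, 4, 13, 2, 5, 8, 6, 9, 11, 12, 1]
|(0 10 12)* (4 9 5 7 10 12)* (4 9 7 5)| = |(0 12)(4 7 10 9)| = 4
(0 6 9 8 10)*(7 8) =(0 6 9 7 8 10) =[6, 1, 2, 3, 4, 5, 9, 8, 10, 7, 0]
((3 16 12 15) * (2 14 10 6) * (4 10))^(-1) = ((2 14 4 10 6)(3 16 12 15))^(-1) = (2 6 10 4 14)(3 15 12 16)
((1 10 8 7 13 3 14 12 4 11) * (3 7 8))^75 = (1 4 14 10 11 12 3)(7 13)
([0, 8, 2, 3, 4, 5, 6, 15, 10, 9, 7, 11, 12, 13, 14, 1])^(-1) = (1 15 7 10 8)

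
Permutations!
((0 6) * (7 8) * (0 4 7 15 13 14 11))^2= ((0 6 4 7 8 15 13 14 11))^2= (0 4 8 13 11 6 7 15 14)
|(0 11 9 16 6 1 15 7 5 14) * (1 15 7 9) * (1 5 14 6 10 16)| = 18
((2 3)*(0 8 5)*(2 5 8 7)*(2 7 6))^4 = (8)(0 5 3 2 6)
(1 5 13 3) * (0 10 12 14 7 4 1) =[10, 5, 2, 0, 1, 13, 6, 4, 8, 9, 12, 11, 14, 3, 7] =(0 10 12 14 7 4 1 5 13 3)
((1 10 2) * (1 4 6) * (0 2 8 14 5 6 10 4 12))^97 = (0 2 12)(1 6 5 14 8 10 4)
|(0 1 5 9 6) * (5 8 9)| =|(0 1 8 9 6)| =5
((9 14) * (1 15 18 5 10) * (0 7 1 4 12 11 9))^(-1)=(0 14 9 11 12 4 10 5 18 15 1 7)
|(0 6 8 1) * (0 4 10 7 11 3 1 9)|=|(0 6 8 9)(1 4 10 7 11 3)|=12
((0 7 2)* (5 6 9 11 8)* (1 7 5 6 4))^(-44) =((0 5 4 1 7 2)(6 9 11 8))^(-44) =(11)(0 7 4)(1 5 2)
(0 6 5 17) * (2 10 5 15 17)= (0 6 15 17)(2 10 5)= [6, 1, 10, 3, 4, 2, 15, 7, 8, 9, 5, 11, 12, 13, 14, 17, 16, 0]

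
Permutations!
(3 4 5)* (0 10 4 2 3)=[10, 1, 3, 2, 5, 0, 6, 7, 8, 9, 4]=(0 10 4 5)(2 3)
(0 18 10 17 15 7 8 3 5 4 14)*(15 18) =[15, 1, 2, 5, 14, 4, 6, 8, 3, 9, 17, 11, 12, 13, 0, 7, 16, 18, 10] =(0 15 7 8 3 5 4 14)(10 17 18)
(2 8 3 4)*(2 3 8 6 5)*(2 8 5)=(2 6)(3 4)(5 8)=[0, 1, 6, 4, 3, 8, 2, 7, 5]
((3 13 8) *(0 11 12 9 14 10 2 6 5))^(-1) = (0 5 6 2 10 14 9 12 11)(3 8 13)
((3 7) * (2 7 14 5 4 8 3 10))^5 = (14)(2 10 7)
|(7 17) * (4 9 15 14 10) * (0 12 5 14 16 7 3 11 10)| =|(0 12 5 14)(3 11 10 4 9 15 16 7 17)| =36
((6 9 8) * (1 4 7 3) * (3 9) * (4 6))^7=((1 6 3)(4 7 9 8))^7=(1 6 3)(4 8 9 7)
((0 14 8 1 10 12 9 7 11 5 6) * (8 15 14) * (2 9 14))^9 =(0 7 14 8 11 15 1 5 2 10 6 9 12)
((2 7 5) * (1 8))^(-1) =(1 8)(2 5 7)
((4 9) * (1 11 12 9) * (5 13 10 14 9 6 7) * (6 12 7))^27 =((1 11 7 5 13 10 14 9 4))^27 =(14)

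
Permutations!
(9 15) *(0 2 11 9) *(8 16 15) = (0 2 11 9 8 16 15) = [2, 1, 11, 3, 4, 5, 6, 7, 16, 8, 10, 9, 12, 13, 14, 0, 15]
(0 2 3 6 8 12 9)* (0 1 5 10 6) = (0 2 3)(1 5 10 6 8 12 9) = [2, 5, 3, 0, 4, 10, 8, 7, 12, 1, 6, 11, 9]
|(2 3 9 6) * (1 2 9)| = |(1 2 3)(6 9)| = 6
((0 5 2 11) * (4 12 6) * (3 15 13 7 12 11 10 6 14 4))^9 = (0 12 3 5 14 15 2 4 13 10 11 7 6)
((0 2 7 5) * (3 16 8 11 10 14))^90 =((0 2 7 5)(3 16 8 11 10 14))^90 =(16)(0 7)(2 5)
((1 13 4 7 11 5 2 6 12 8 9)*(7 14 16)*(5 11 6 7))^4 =((1 13 4 14 16 5 2 7 6 12 8 9))^4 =(1 16 6)(2 8 4)(5 12 13)(7 9 14)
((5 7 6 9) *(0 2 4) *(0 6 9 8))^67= (0 4 8 2 6)(5 7 9)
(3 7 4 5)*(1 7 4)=(1 7)(3 4 5)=[0, 7, 2, 4, 5, 3, 6, 1]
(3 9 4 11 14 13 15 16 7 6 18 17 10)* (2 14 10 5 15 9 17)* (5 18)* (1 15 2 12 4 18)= (1 15 16 7 6 5 2 14 13 9 18 12 4 11 10 3 17)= [0, 15, 14, 17, 11, 2, 5, 6, 8, 18, 3, 10, 4, 9, 13, 16, 7, 1, 12]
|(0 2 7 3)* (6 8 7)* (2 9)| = |(0 9 2 6 8 7 3)| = 7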